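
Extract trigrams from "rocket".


Word: "rocket" (length 6)
Number of trigrams = 6 - 3 + 1 = 4
  Position 0: "roc"
  Position 1: "ock"
  Position 2: "cke"
  Position 3: "ket"
Trigrams = "roc", "ock", "cke", "ket"


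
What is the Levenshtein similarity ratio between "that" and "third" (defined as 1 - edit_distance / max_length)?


Word 1: "that" (length 4)
Word 2: "third" (length 5)
One optimal edit sequence:
  1. keep 't'
  2. keep 'h'
  3. insert 'i'  (+1)
  4. substitute 'a' -> 'r'  (+1)
  5. substitute 't' -> 'd'  (+1)
Edit distance = 3
Max length = max(4, 5) = 5
Similarity = 1 - 3/5
= 0.4000


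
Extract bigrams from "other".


Word: "other" (length 5)
Number of bigrams = 5 - 2 + 1 = 4
  Position 0: "ot"
  Position 1: "th"
  Position 2: "he"
  Position 3: "er"
Bigrams = "ot", "th", "he", "er"


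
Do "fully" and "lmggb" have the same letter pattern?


Pattern of "fully": [0, 1, 2, 2, 3]
Pattern of "lmggb": [0, 1, 2, 2, 3]
Patterns match
Same pattern = Yes


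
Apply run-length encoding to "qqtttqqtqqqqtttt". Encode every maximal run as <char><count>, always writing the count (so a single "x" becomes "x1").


String: "qqtttqqtqqqqtttt"
Scanning for consecutive runs:
  'q' x 2
  't' x 3
  'q' x 2
  't' x 1
  'q' x 4
  't' x 4
RLE = "q2t3q2t1q4t4"


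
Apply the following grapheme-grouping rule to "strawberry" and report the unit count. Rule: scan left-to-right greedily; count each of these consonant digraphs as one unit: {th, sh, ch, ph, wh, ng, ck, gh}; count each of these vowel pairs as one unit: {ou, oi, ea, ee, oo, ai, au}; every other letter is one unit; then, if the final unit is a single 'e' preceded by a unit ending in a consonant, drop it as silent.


Word: "strawberry" (10 letters)
Left-to-right scan:
  1. 's' (letter)
  2. 't' (letter)
  3. 'r' (letter)
  4. 'a' (letter)
  5. 'w' (letter)
  6. 'b' (letter)
  7. 'e' (letter)
  8. 'r' (letter)
  9. 'r' (letter)
  10. 'y' (letter)
Units from scan: 10
Sound units = 10 units


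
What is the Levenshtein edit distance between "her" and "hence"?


Word 1: "her" (length 3)
Word 2: "hence" (length 5)
One optimal edit sequence (insert/delete/substitute each cost 1):
  1. keep 'h'
  2. keep 'e'
  3. insert 'n'  (+1)
  4. insert 'c'  (+1)
  5. substitute 'r' -> 'e'  (+1)
Total edit operations: 3
Edit distance = 3


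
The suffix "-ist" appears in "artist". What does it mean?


Suffix: -ist
As in: artist -> art + -ist
Meaning = one who practices


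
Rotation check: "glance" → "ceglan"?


Word: "glance", Candidate: "ceglan"
Method: check if candidate is substring of word+word
"glanceglance" contains "ceglan"? Yes
Is rotation = Yes


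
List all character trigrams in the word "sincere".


Word: "sincere" (length 7)
Number of trigrams = 7 - 3 + 1 = 5
  Position 0: "sin"
  Position 1: "inc"
  Position 2: "nce"
  Position 3: "cer"
  Position 4: "ere"
Trigrams = "sin", "inc", "nce", "cer", "ere"


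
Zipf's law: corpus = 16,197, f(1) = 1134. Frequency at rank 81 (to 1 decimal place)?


Zipf's law: f(r) = f(1) / r
f(1) = 1134
f(81) = 1134 / 81
= 14.0 occurrences


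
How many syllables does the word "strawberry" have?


Word: "strawberry"
Syllable breakdown: straw-ber-ry
Counting: 3 parts
= 3 syllables


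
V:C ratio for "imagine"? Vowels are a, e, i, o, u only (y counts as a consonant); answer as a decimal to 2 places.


Word: "imagine"
Vowels (a,e,i,o,u): 4
Consonants: 3
Ratio = 4/3
= 1.33


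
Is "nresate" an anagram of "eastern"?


Word 1: "eastern" → sorted: aeenrst
Word 2: "nresate" → sorted: aeenrst
Same letters? aeenrst == aeenrst
Anagram = Yes


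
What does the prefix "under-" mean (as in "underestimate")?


Prefix: under-
Example: underestimate = under- + estimate
Meaning = insufficient


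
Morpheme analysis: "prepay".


Word: "prepay"
Morphemes: pre- + pay
Each morpheme carries meaning
= 2 morphemes


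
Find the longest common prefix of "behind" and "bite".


Word 1: "behind"
Word 2: "bite"
Comparing from start:
  Pos 0: 'b' == 'b'
  Pos 1: 'e' != 'i' (stop)
LCP = "b" (length 1)


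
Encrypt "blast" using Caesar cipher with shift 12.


Word: "blast"
Shift: 12
Each letter → (letter + shift) mod 26:
  'b' (1) + 12 = 13 → 'n'
  'l' (11) + 12 = 23 → 'x'
  'a' (0) + 12 = 12 → 'm'
  's' (18) + 12 = 4 → 'e'
  't' (19) + 12 = 5 → 'f'
Result = "nxmef"


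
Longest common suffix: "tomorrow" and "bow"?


Word 1: "tomorrow"
Word 2: "bow"
Comparing from end:
  Pos -1: 'w' == 'w'
  Pos -2: 'o' == 'o'
  Pos -3: 'r' != 'b' (stop)
LCS = "ow" (length 2)


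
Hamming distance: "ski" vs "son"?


Comparing character by character (same length = 3):
  Pos 0: 's' vs 's' =
  Pos 1: 'k' vs 'o' !=
  Pos 2: 'i' vs 'n' !=
Hamming distance = 2


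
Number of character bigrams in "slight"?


Word: "slight" (length 6)
Number of 2-grams = length - 2 + 1 = 6 - 2 + 1
= 5


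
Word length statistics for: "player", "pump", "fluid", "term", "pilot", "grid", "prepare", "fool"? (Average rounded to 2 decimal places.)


Lengths: "player"=6, "pump"=4, "fluid"=5, "term"=4, "pilot"=5, "grid"=4, "prepare"=7, "fool"=4
Sum = 39, Count = 8
Average = 39/8 = 4.88
= avg=4.88, min=4, max=7


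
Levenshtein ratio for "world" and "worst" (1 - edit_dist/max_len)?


Word 1: "world" (length 5)
Word 2: "worst" (length 5)
One optimal edit sequence:
  1. keep 'w'
  2. keep 'o'
  3. keep 'r'
  4. substitute 'l' -> 's'  (+1)
  5. substitute 'd' -> 't'  (+1)
Edit distance = 2
Max length = max(5, 5) = 5
Similarity = 1 - 2/5
= 0.6000


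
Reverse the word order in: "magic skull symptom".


Original: "magic skull symptom"
Words (1..n): magic | skull | symptom
Reversed (n..1): symptom | skull | magic
Result = "symptom skull magic"


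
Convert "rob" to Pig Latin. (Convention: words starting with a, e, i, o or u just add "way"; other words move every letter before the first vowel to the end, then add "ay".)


Word: "rob"
Starts with consonant(s) → move to end, add 'ay'
Consonant cluster: "r"
Pig Latin = "obray"


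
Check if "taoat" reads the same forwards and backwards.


Word: "taoat"
Reversed: "taoat"
Forward == Backward? taoat == taoat
Palindrome = Yes


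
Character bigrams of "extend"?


Word: "extend" (length 6)
Number of bigrams = 6 - 2 + 1 = 5
  Position 0: "ex"
  Position 1: "xt"
  Position 2: "te"
  Position 3: "en"
  Position 4: "nd"
Bigrams = "ex", "xt", "te", "en", "nd"


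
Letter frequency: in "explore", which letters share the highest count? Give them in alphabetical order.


Word: "explore"
Letter counts:
  'e': 2
  'l': 1
  'o': 1
  'p': 1
  'r': 1
  'x': 1
Maximum count = 2
Most frequent = 'e' (2 times each)


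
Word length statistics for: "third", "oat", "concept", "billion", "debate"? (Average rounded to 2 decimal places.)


Lengths: "third"=5, "oat"=3, "concept"=7, "billion"=7, "debate"=6
Sum = 28, Count = 5
Average = 28/5 = 5.60
= avg=5.60, min=3, max=7


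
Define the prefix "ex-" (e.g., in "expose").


Prefix: ex-
Example: expose (ex- + pose)
Meaning = out / former


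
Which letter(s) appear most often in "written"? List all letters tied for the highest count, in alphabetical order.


Word: "written"
Letter counts:
  'e': 1
  'i': 1
  'n': 1
  'r': 1
  't': 2
  'w': 1
Maximum count = 2
Most frequent = 't' (2 times each)


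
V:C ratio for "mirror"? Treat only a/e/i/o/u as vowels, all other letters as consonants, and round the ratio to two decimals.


Word: "mirror"
Vowels (a,e,i,o,u): 2
Consonants: 4
Ratio = 2/4
= 0.50


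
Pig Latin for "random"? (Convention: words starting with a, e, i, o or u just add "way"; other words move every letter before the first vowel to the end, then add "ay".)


Word: "random"
Starts with consonant(s) → move to end, add 'ay'
Consonant cluster: "r"
Pig Latin = "andomray"


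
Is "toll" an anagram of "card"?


Word 1: "card" → sorted: acdr
Word 2: "toll" → sorted: llot
Same letters? acdr != llot
Anagram = No


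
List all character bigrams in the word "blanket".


Word: "blanket" (length 7)
Number of bigrams = 7 - 2 + 1 = 6
  Position 0: "bl"
  Position 1: "la"
  Position 2: "an"
  Position 3: "nk"
  Position 4: "ke"
  Position 5: "et"
Bigrams = "bl", "la", "an", "nk", "ke", "et"


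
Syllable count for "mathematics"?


Word: "mathematics"
Syllable breakdown: math | e | mat | ics
Counting: 4 parts
= 4 syllables


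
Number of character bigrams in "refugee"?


Word: "refugee" (length 7)
Number of 2-grams = length - 2 + 1 = 7 - 2 + 1
= 6


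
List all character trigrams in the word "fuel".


Word: "fuel" (length 4)
Number of trigrams = 4 - 3 + 1 = 2
  Position 0: "fue"
  Position 1: "uel"
Trigrams = "fue", "uel"


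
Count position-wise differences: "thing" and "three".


Comparing character by character (same length = 5):
  Pos 0: 't' vs 't' =
  Pos 1: 'h' vs 'h' =
  Pos 2: 'i' vs 'r' !=
  Pos 3: 'n' vs 'e' !=
  Pos 4: 'g' vs 'e' !=
Hamming distance = 3


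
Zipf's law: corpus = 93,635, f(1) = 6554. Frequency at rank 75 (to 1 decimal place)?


Zipf's law: f(r) = f(1) / r
f(1) = 6554
f(75) = 6554 / 75
= 87.4 occurrences


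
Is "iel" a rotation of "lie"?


Word: "lie", Candidate: "iel"
Method: check if candidate is substring of word+word
"lielie" contains "iel"? Yes
Is rotation = Yes


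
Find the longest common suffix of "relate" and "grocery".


Word 1: "relate"
Word 2: "grocery"
Comparing from end:
  Pos -1: 'e' != 'y' (stop)
LCS = "" (length 0)


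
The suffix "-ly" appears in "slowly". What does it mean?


Suffix: -ly
Example: slowly (slow + -ly)
Meaning = in a manner


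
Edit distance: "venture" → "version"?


Word 1: "venture" (length 7)
Word 2: "version" (length 7)
One optimal edit sequence (insert/delete/substitute each cost 1):
  1. keep 'v'
  2. keep 'e'
  3. substitute 'n' -> 'r'  (+1)
  4. substitute 't' -> 's'  (+1)
  5. substitute 'u' -> 'i'  (+1)
  6. substitute 'r' -> 'o'  (+1)
  7. substitute 'e' -> 'n'  (+1)
Total edit operations: 5
Edit distance = 5


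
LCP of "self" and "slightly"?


Word 1: "self"
Word 2: "slightly"
Comparing from start:
  Pos 0: 's' == 's'
  Pos 1: 'e' != 'l' (stop)
LCP = "s" (length 1)


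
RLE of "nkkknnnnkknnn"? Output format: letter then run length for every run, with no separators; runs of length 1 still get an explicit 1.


String: "nkkknnnnkknnn"
Scanning for consecutive runs:
  'n' x 1
  'k' x 3
  'n' x 4
  'k' x 2
  'n' x 3
RLE = "n1k3n4k2n3"


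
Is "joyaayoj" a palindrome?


Word: "joyaayoj"
Reversed: "joyaayoj"
Forward == Backward? joyaayoj == joyaayoj
Palindrome = Yes


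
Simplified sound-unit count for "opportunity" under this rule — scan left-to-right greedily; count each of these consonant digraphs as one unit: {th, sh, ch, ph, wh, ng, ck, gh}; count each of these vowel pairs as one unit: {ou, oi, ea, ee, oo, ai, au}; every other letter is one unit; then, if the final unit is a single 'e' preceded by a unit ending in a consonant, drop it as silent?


Word: "opportunity" (11 letters)
Left-to-right scan:
  [1] 'o' (letter)
  [2] 'p' (letter)
  [3] 'p' (letter)
  [4] 'o' (letter)
  [5] 'r' (letter)
  [6] 't' (letter)
  [7] 'u' (letter)
  [8] 'n' (letter)
  [9] 'i' (letter)
  [10] 't' (letter)
  [11] 'y' (letter)
Units from scan: 11
Sound units = 11 units


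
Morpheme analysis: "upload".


Word: "upload"
Morphemes: up- + load
Each morpheme carries meaning
= 2 morphemes


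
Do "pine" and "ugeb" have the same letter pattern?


Pattern of "pine": [0, 1, 2, 3]
Pattern of "ugeb": [0, 1, 2, 3]
Patterns match
Same pattern = Yes


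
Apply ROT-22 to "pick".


Word: "pick"
Shift: 22
Each letter → (letter + shift) mod 26:
  'p' (15) + 22 = 11 → 'l'
  'i' (8) + 22 = 4 → 'e'
  'c' (2) + 22 = 24 → 'y'
  'k' (10) + 22 = 6 → 'g'
Result = "leyg"


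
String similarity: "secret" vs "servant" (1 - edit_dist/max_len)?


Word 1: "secret" (length 6)
Word 2: "servant" (length 7)
One optimal edit sequence:
  1. keep 's'
  2. keep 'e'
  3. insert 'r'  (+1)
  4. substitute 'c' -> 'v'  (+1)
  5. substitute 'r' -> 'a'  (+1)
  6. substitute 'e' -> 'n'  (+1)
  7. keep 't'
Edit distance = 4
Max length = max(6, 7) = 7
Similarity = 1 - 4/7
= 0.4286


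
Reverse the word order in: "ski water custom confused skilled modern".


Original: "ski water custom confused skilled modern"
Words (1..n): ski | water | custom | confused | skilled | modern
Reversed (n..1): modern | skilled | confused | custom | water | ski
Result = "modern skilled confused custom water ski"


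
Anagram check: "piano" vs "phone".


Word 1: "piano" → sorted: ainop
Word 2: "phone" → sorted: ehnop
Same letters? ainop != ehnop
Anagram = No


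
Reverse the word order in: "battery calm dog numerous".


Original: "battery calm dog numerous"
Words (1..n): battery | calm | dog | numerous
Reversed (n..1): numerous | dog | calm | battery
Result = "numerous dog calm battery"


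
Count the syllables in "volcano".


Word: "volcano"
Syllable breakdown: vol | ca | no
Counting: 3 parts
= 3 syllables


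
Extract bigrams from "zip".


Word: "zip" (length 3)
Number of bigrams = 3 - 2 + 1 = 2
  Position 0: "zi"
  Position 1: "ip"
Bigrams = "zi", "ip"


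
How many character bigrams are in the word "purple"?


Word: "purple" (length 6)
Number of 2-grams = length - 2 + 1 = 6 - 2 + 1
= 5


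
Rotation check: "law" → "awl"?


Word: "law", Candidate: "awl"
Method: check if candidate is substring of word+word
"lawlaw" contains "awl"? Yes
Is rotation = Yes


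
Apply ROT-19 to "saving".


Word: "saving"
Shift: 19
Each letter → (letter + shift) mod 26:
  's' (18) + 19 = 11 → 'l'
  'a' (0) + 19 = 19 → 't'
  'v' (21) + 19 = 14 → 'o'
  'i' (8) + 19 = 1 → 'b'
  'n' (13) + 19 = 6 → 'g'
  'g' (6) + 19 = 25 → 'z'
Result = "ltobgz"


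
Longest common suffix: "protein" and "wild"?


Word 1: "protein"
Word 2: "wild"
Comparing from end:
  Pos -1: 'n' != 'd' (stop)
LCS = "" (length 0)


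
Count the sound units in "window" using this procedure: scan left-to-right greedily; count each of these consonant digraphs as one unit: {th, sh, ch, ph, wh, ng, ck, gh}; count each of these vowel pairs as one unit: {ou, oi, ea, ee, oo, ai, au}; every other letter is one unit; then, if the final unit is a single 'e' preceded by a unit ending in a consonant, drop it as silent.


Word: "window" (6 letters)
Left-to-right scan:
  [1] 'w' (letter)
  [2] 'i' (letter)
  [3] 'n' (letter)
  [4] 'd' (letter)
  [5] 'o' (letter)
  [6] 'w' (letter)
Units from scan: 6
Sound units = 6 units


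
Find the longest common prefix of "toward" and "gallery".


Word 1: "toward"
Word 2: "gallery"
Comparing from start:
  Pos 0: 't' != 'g' (stop)
LCP = "" (length 0)


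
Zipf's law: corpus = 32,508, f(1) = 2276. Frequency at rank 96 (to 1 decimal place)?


Zipf's law: f(r) = f(1) / r
f(1) = 2276
f(96) = 2276 / 96
= 23.7 occurrences


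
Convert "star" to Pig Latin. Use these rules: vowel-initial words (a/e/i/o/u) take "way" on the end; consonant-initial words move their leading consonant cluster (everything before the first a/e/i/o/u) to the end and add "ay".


Word: "star"
Starts with consonant(s) → move to end, add 'ay'
Consonant cluster: "st"
Pig Latin = "arstay"


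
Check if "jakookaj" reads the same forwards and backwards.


Word: "jakookaj"
Reversed: "jakookaj"
Forward == Backward? jakookaj == jakookaj
Palindrome = Yes


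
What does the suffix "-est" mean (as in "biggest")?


Suffix: -est
As in: biggest -> big + -est, with a spelling change
Meaning = most


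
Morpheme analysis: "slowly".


Word: "slowly"
Morphemes: slow + -ly
Each morpheme carries meaning
= 2 morphemes


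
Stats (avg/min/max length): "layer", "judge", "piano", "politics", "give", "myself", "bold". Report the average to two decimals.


Lengths: "layer"=5, "judge"=5, "piano"=5, "politics"=8, "give"=4, "myself"=6, "bold"=4
Sum = 37, Count = 7
Average = 37/7 = 5.29
= avg=5.29, min=4, max=8


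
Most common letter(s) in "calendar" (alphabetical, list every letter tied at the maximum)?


Word: "calendar"
Letter counts:
  'a': 2
  'c': 1
  'd': 1
  'e': 1
  'l': 1
  'n': 1
  'r': 1
Maximum count = 2
Most frequent = 'a' (2 times each)


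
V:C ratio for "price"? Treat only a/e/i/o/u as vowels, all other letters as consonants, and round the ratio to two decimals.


Word: "price"
Vowels (a,e,i,o,u): 2
Consonants: 3
Ratio = 2/3
= 0.67


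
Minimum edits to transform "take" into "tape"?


Word 1: "take" (length 4)
Word 2: "tape" (length 4)
One optimal edit sequence (insert/delete/substitute each cost 1):
  1. keep 't'
  2. keep 'a'
  3. substitute 'k' -> 'p'  (+1)
  4. keep 'e'
Total edit operations: 1
Edit distance = 1


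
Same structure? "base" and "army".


Pattern of "base": [0, 1, 2, 3]
Pattern of "army": [0, 1, 2, 3]
Patterns match
Same pattern = Yes


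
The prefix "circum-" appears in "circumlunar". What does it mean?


Prefix: circum-
Example: circumlunar (circum- + lunar)
Meaning = around


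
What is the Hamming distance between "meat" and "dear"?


Comparing character by character (same length = 4):
  Pos 0: 'm' vs 'd' !=
  Pos 1: 'e' vs 'e' =
  Pos 2: 'a' vs 'a' =
  Pos 3: 't' vs 'r' !=
Hamming distance = 2


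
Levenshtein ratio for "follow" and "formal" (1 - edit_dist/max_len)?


Word 1: "follow" (length 6)
Word 2: "formal" (length 6)
One optimal edit sequence:
  1. keep 'f'
  2. keep 'o'
  3. substitute 'l' -> 'r'  (+1)
  4. substitute 'l' -> 'm'  (+1)
  5. substitute 'o' -> 'a'  (+1)
  6. substitute 'w' -> 'l'  (+1)
Edit distance = 4
Max length = max(6, 6) = 6
Similarity = 1 - 4/6
= 0.3333


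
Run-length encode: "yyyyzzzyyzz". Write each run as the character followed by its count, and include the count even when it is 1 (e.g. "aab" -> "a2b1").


String: "yyyyzzzyyzz"
Scanning for consecutive runs:
  'y' x 4
  'z' x 3
  'y' x 2
  'z' x 2
RLE = "y4z3y2z2"


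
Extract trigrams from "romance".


Word: "romance" (length 7)
Number of trigrams = 7 - 3 + 1 = 5
  Position 0: "rom"
  Position 1: "oma"
  Position 2: "man"
  Position 3: "anc"
  Position 4: "nce"
Trigrams = "rom", "oma", "man", "anc", "nce"


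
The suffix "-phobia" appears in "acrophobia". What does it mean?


Suffix: -phobia
Example: acrophobia (acro- + -phobia)
Meaning = fear of


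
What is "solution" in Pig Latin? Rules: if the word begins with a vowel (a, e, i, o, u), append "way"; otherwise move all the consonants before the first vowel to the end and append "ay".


Word: "solution"
Starts with consonant(s) → move to end, add 'ay'
Consonant cluster: "s"
Pig Latin = "olutionsay"


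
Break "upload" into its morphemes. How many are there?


Word: "upload"
Morphemes: up- + load
Each morpheme carries meaning
= 2 morphemes


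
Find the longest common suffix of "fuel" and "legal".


Word 1: "fuel"
Word 2: "legal"
Comparing from end:
  Pos -1: 'l' == 'l'
  Pos -2: 'e' != 'a' (stop)
LCS = "l" (length 1)


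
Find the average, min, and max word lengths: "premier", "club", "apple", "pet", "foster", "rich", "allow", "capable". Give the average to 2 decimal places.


Lengths: "premier"=7, "club"=4, "apple"=5, "pet"=3, "foster"=6, "rich"=4, "allow"=5, "capable"=7
Sum = 41, Count = 8
Average = 41/8 = 5.13
= avg=5.13, min=3, max=7


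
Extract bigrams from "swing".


Word: "swing" (length 5)
Number of bigrams = 5 - 2 + 1 = 4
  Position 0: "sw"
  Position 1: "wi"
  Position 2: "in"
  Position 3: "ng"
Bigrams = "sw", "wi", "in", "ng"


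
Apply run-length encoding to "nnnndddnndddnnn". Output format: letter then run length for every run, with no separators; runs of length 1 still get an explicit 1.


String: "nnnndddnndddnnn"
Scanning for consecutive runs:
  'n' x 4
  'd' x 3
  'n' x 2
  'd' x 3
  'n' x 3
RLE = "n4d3n2d3n3"


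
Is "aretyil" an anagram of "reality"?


Word 1: "reality" → sorted: aeilrty
Word 2: "aretyil" → sorted: aeilrty
Same letters? aeilrty == aeilrty
Anagram = Yes


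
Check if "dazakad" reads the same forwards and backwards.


Word: "dazakad"
Reversed: "dakazad"
Forward == Backward? dazakad != dakazad
Palindrome = No


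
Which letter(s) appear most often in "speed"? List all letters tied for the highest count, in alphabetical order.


Word: "speed"
Letter counts:
  'd': 1
  'e': 2
  'p': 1
  's': 1
Maximum count = 2
Most frequent = 'e' (2 times each)


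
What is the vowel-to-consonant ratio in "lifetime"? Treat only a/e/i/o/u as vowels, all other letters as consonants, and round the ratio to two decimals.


Word: "lifetime"
Vowels (a,e,i,o,u): 4
Consonants: 4
Ratio = 4/4
= 1.00


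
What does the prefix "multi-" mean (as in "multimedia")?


Prefix: multi-
As in: multimedia -> multi- + media
Meaning = many


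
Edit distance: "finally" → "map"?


Word 1: "finally" (length 7)
Word 2: "map" (length 3)
One optimal edit sequence (insert/delete/substitute each cost 1):
  1. delete 'f'  (+1)
  2. delete 'i'  (+1)
  3. substitute 'n' -> 'm'  (+1)
  4. keep 'a'
  5. delete 'l'  (+1)
  6. delete 'l'  (+1)
  7. substitute 'y' -> 'p'  (+1)
Total edit operations: 6
Edit distance = 6


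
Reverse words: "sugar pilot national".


Original: "sugar pilot national"
Words (1..n): sugar | pilot | national
Reversed (n..1): national | pilot | sugar
Result = "national pilot sugar"


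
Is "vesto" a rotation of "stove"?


Word: "stove", Candidate: "vesto"
Method: check if candidate is substring of word+word
"stovestove" contains "vesto"? Yes
Is rotation = Yes


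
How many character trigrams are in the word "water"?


Word: "water" (length 5)
Number of 3-grams = length - 3 + 1 = 5 - 3 + 1
= 3


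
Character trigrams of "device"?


Word: "device" (length 6)
Number of trigrams = 6 - 3 + 1 = 4
  Position 0: "dev"
  Position 1: "evi"
  Position 2: "vic"
  Position 3: "ice"
Trigrams = "dev", "evi", "vic", "ice"


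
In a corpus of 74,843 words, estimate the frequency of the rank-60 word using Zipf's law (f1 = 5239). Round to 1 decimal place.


Zipf's law: f(r) = f(1) / r
f(1) = 5239
f(60) = 5239 / 60
= 87.3 occurrences


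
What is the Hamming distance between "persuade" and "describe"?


Comparing character by character (same length = 8):
  Pos 0: 'p' vs 'd' !=
  Pos 1: 'e' vs 'e' =
  Pos 2: 'r' vs 's' !=
  Pos 3: 's' vs 'c' !=
  Pos 4: 'u' vs 'r' !=
  Pos 5: 'a' vs 'i' !=
  Pos 6: 'd' vs 'b' !=
  Pos 7: 'e' vs 'e' =
Hamming distance = 6


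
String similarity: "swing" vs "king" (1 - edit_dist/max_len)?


Word 1: "swing" (length 5)
Word 2: "king" (length 4)
One optimal edit sequence:
  1. delete 's'  (+1)
  2. substitute 'w' -> 'k'  (+1)
  3. keep 'i'
  4. keep 'n'
  5. keep 'g'
Edit distance = 2
Max length = max(5, 4) = 5
Similarity = 1 - 2/5
= 0.6000


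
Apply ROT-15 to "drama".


Word: "drama"
Shift: 15
Each letter → (letter + shift) mod 26:
  'd' (3) + 15 = 18 → 's'
  'r' (17) + 15 = 6 → 'g'
  'a' (0) + 15 = 15 → 'p'
  'm' (12) + 15 = 1 → 'b'
  'a' (0) + 15 = 15 → 'p'
Result = "sgpbp"


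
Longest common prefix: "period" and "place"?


Word 1: "period"
Word 2: "place"
Comparing from start:
  Pos 0: 'p' == 'p'
  Pos 1: 'e' != 'l' (stop)
LCP = "p" (length 1)


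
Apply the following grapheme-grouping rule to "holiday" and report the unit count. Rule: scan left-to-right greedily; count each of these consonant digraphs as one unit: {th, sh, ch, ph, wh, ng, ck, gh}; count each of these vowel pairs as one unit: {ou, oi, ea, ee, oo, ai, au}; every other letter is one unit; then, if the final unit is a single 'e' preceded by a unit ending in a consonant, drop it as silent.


Word: "holiday" (7 letters)
Left-to-right scan:
  (1) 'h' (letter)
  (2) 'o' (letter)
  (3) 'l' (letter)
  (4) 'i' (letter)
  (5) 'd' (letter)
  (6) 'a' (letter)
  (7) 'y' (letter)
Units from scan: 7
Sound units = 7 units


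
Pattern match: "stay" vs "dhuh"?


Pattern of "stay": [0, 1, 2, 3]
Pattern of "dhuh": [0, 1, 2, 1]
Patterns do not match
Same pattern = No


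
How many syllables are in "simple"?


Word: "simple"
Syllable breakdown: sim-ple
Counting: 2 parts
= 2 syllables


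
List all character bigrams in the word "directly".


Word: "directly" (length 8)
Number of bigrams = 8 - 2 + 1 = 7
  Position 0: "di"
  Position 1: "ir"
  Position 2: "re"
  Position 3: "ec"
  Position 4: "ct"
  Position 5: "tl"
  Position 6: "ly"
Bigrams = "di", "ir", "re", "ec", "ct", "tl", "ly"


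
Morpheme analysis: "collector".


Word: "collector"
Morphemes: collect | -or
Each morpheme carries meaning
= 2 morphemes


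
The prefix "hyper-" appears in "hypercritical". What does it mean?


Prefix: hyper-
As in: hypercritical -> hyper- + critical
Meaning = over / excessive


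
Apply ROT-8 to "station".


Word: "station"
Shift: 8
Each letter → (letter + shift) mod 26:
  's' (18) + 8 = 0 → 'a'
  't' (19) + 8 = 1 → 'b'
  'a' (0) + 8 = 8 → 'i'
  't' (19) + 8 = 1 → 'b'
  'i' (8) + 8 = 16 → 'q'
  'o' (14) + 8 = 22 → 'w'
  'n' (13) + 8 = 21 → 'v'
Result = "abibqwv"


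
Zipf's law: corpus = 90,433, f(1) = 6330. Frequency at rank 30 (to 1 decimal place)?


Zipf's law: f(r) = f(1) / r
f(1) = 6330
f(30) = 6330 / 30
= 211.0 occurrences


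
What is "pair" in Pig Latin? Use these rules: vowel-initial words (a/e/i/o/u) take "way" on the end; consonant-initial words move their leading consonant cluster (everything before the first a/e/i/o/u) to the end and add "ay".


Word: "pair"
Starts with consonant(s) → move to end, add 'ay'
Consonant cluster: "p"
Pig Latin = "airpay"


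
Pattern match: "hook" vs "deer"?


Pattern of "hook": [0, 1, 1, 2]
Pattern of "deer": [0, 1, 1, 2]
Patterns match
Same pattern = Yes


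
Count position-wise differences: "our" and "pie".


Comparing character by character (same length = 3):
  Pos 0: 'o' vs 'p' !=
  Pos 1: 'u' vs 'i' !=
  Pos 2: 'r' vs 'e' !=
Hamming distance = 3


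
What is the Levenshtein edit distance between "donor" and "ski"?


Word 1: "donor" (length 5)
Word 2: "ski" (length 3)
One optimal edit sequence (insert/delete/substitute each cost 1):
  1. delete 'd'  (+1)
  2. delete 'o'  (+1)
  3. substitute 'n' -> 's'  (+1)
  4. substitute 'o' -> 'k'  (+1)
  5. substitute 'r' -> 'i'  (+1)
Total edit operations: 5
Edit distance = 5


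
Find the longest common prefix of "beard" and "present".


Word 1: "beard"
Word 2: "present"
Comparing from start:
  Pos 0: 'b' != 'p' (stop)
LCP = "" (length 0)


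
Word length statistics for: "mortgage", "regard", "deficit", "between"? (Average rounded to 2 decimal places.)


Lengths: "mortgage"=8, "regard"=6, "deficit"=7, "between"=7
Sum = 28, Count = 4
Average = 28/4 = 7.00
= avg=7.00, min=6, max=8


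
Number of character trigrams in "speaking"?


Word: "speaking" (length 8)
Number of 3-grams = length - 3 + 1 = 8 - 3 + 1
= 6


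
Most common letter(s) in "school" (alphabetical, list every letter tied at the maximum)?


Word: "school"
Letter counts:
  'c': 1
  'h': 1
  'l': 1
  'o': 2
  's': 1
Maximum count = 2
Most frequent = 'o' (2 times each)


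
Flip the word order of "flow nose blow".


Original: "flow nose blow"
Words (1..n): flow | nose | blow
Reversed (n..1): blow | nose | flow
Result = "blow nose flow"


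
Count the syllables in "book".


Word: "book"
Syllable breakdown: book
Counting: 1 part
= 1 syllable


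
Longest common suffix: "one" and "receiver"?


Word 1: "one"
Word 2: "receiver"
Comparing from end:
  Pos -1: 'e' != 'r' (stop)
LCS = "" (length 0)


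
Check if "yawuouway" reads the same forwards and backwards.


Word: "yawuouway"
Reversed: "yawuouway"
Forward == Backward? yawuouway == yawuouway
Palindrome = Yes


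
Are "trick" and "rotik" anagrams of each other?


Word 1: "trick" → sorted: cikrt
Word 2: "rotik" → sorted: ikort
Same letters? cikrt != ikort
Anagram = No


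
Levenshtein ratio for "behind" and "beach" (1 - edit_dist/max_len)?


Word 1: "behind" (length 6)
Word 2: "beach" (length 5)
One optimal edit sequence:
  1. keep 'b'
  2. keep 'e'
  3. delete 'h'  (+1)
  4. substitute 'i' -> 'a'  (+1)
  5. substitute 'n' -> 'c'  (+1)
  6. substitute 'd' -> 'h'  (+1)
Edit distance = 4
Max length = max(6, 5) = 6
Similarity = 1 - 4/6
= 0.3333


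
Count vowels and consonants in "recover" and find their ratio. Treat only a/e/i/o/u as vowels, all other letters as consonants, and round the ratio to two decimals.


Word: "recover"
Vowels (a,e,i,o,u): 3
Consonants: 4
Ratio = 3/4
= 0.75


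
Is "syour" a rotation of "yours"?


Word: "yours", Candidate: "syour"
Method: check if candidate is substring of word+word
"yoursyours" contains "syour"? Yes
Is rotation = Yes


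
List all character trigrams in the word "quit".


Word: "quit" (length 4)
Number of trigrams = 4 - 3 + 1 = 2
  Position 0: "qui"
  Position 1: "uit"
Trigrams = "qui", "uit"


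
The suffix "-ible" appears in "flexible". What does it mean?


Suffix: -ible
As in: flexible -> flex + -ible
Meaning = capable of


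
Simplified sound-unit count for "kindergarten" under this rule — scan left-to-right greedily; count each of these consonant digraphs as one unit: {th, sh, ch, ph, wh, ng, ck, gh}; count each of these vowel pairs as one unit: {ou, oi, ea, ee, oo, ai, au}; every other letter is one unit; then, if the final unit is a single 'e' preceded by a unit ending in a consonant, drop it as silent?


Word: "kindergarten" (12 letters)
Left-to-right scan:
  1. 'k' (letter)
  2. 'i' (letter)
  3. 'n' (letter)
  4. 'd' (letter)
  5. 'e' (letter)
  6. 'r' (letter)
  7. 'g' (letter)
  8. 'a' (letter)
  9. 'r' (letter)
  10. 't' (letter)
  11. 'e' (letter)
  12. 'n' (letter)
Units from scan: 12
Sound units = 12 units


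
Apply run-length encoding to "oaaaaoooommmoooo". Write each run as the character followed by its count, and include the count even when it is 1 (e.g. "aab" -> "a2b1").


String: "oaaaaoooommmoooo"
Scanning for consecutive runs:
  'o' x 1
  'a' x 4
  'o' x 4
  'm' x 3
  'o' x 4
RLE = "o1a4o4m3o4"


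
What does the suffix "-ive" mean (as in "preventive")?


Suffix: -ive
Example: preventive = prevent + -ive
Meaning = tending to


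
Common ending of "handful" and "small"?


Word 1: "handful"
Word 2: "small"
Comparing from end:
  Pos -1: 'l' == 'l'
  Pos -2: 'u' != 'l' (stop)
LCS = "l" (length 1)


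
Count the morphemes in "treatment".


Word: "treatment"
Morphemes: treat + -ment
Each morpheme carries meaning
= 2 morphemes


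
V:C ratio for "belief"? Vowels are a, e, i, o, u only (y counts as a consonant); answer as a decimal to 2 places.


Word: "belief"
Vowels (a,e,i,o,u): 3
Consonants: 3
Ratio = 3/3
= 1.00


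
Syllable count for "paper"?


Word: "paper"
Syllable breakdown: pa | per
Counting: 2 parts
= 2 syllables


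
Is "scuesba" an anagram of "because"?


Word 1: "because" → sorted: abceesu
Word 2: "scuesba" → sorted: abcessu
Same letters? abceesu != abcessu
Anagram = No


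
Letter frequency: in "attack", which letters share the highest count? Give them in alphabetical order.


Word: "attack"
Letter counts:
  'a': 2
  'c': 1
  'k': 1
  't': 2
Maximum count = 2
Most frequent = 'a', 't' (2 times each)


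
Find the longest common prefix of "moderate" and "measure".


Word 1: "moderate"
Word 2: "measure"
Comparing from start:
  Pos 0: 'm' == 'm'
  Pos 1: 'o' != 'e' (stop)
LCP = "m" (length 1)


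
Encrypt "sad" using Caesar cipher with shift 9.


Word: "sad"
Shift: 9
Each letter → (letter + shift) mod 26:
  's' (18) + 9 = 1 → 'b'
  'a' (0) + 9 = 9 → 'j'
  'd' (3) + 9 = 12 → 'm'
Result = "bjm"


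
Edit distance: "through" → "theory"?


Word 1: "through" (length 7)
Word 2: "theory" (length 6)
One optimal edit sequence (insert/delete/substitute each cost 1):
  1. keep 't'
  2. keep 'h'
  3. substitute 'r' -> 'e'  (+1)
  4. keep 'o'
  5. delete 'u'  (+1)
  6. substitute 'g' -> 'r'  (+1)
  7. substitute 'h' -> 'y'  (+1)
Total edit operations: 4
Edit distance = 4


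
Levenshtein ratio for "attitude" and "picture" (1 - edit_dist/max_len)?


Word 1: "attitude" (length 8)
Word 2: "picture" (length 7)
One optimal edit sequence:
  1. delete 'a'  (+1)
  2. substitute 't' -> 'p'  (+1)
  3. substitute 't' -> 'i'  (+1)
  4. substitute 'i' -> 'c'  (+1)
  5. keep 't'
  6. keep 'u'
  7. substitute 'd' -> 'r'  (+1)
  8. keep 'e'
Edit distance = 5
Max length = max(8, 7) = 8
Similarity = 1 - 5/8
= 0.3750


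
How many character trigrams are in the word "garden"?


Word: "garden" (length 6)
Number of 3-grams = length - 3 + 1 = 6 - 3 + 1
= 4


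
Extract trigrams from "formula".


Word: "formula" (length 7)
Number of trigrams = 7 - 3 + 1 = 5
  Position 0: "for"
  Position 1: "orm"
  Position 2: "rmu"
  Position 3: "mul"
  Position 4: "ula"
Trigrams = "for", "orm", "rmu", "mul", "ula"


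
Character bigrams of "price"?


Word: "price" (length 5)
Number of bigrams = 5 - 2 + 1 = 4
  Position 0: "pr"
  Position 1: "ri"
  Position 2: "ic"
  Position 3: "ce"
Bigrams = "pr", "ri", "ic", "ce"


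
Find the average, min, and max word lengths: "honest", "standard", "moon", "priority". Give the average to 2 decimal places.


Lengths: "honest"=6, "standard"=8, "moon"=4, "priority"=8
Sum = 26, Count = 4
Average = 26/4 = 6.50
= avg=6.50, min=4, max=8


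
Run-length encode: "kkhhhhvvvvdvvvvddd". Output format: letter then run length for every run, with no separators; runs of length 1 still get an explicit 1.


String: "kkhhhhvvvvdvvvvddd"
Scanning for consecutive runs:
  'k' x 2
  'h' x 4
  'v' x 4
  'd' x 1
  'v' x 4
  'd' x 3
RLE = "k2h4v4d1v4d3"


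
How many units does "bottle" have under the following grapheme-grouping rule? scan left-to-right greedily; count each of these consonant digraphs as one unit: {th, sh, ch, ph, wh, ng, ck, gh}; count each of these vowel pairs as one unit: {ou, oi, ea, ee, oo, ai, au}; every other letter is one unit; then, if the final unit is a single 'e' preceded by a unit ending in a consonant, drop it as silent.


Word: "bottle" (6 letters)
Left-to-right scan:
  (1) 'b' (letter)
  (2) 'o' (letter)
  (3) 't' (letter)
  (4) 't' (letter)
  (5) 'l' (letter)
  (6) 'e' (letter)
Units from scan: 6
Final unit is 'e' after a consonant -> drop as silent (-1)
Sound units = 5 units


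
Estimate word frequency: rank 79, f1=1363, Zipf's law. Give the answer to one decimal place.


Zipf's law: f(r) = f(1) / r
f(1) = 1363
f(79) = 1363 / 79
= 17.3 occurrences


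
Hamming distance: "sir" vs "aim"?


Comparing character by character (same length = 3):
  Pos 0: 's' vs 'a' !=
  Pos 1: 'i' vs 'i' =
  Pos 2: 'r' vs 'm' !=
Hamming distance = 2


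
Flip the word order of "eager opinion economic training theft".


Original: "eager opinion economic training theft"
Words (1..n): eager | opinion | economic | training | theft
Reversed (n..1): theft | training | economic | opinion | eager
Result = "theft training economic opinion eager"


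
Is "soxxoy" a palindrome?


Word: "soxxoy"
Reversed: "yoxxos"
Forward == Backward? soxxoy != yoxxos
Palindrome = No


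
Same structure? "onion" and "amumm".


Pattern of "onion": [0, 1, 2, 0, 1]
Pattern of "amumm": [0, 1, 2, 1, 1]
Patterns do not match
Same pattern = No


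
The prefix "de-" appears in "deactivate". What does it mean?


Prefix: de-
As in: deactivate -> de- + activate
Meaning = remove / reverse


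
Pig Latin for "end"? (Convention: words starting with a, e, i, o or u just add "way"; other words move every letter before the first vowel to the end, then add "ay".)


Word: "end"
Starts with vowel → add 'way'
Pig Latin = "endway"


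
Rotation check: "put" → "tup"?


Word: "put", Candidate: "tup"
Method: check if candidate is substring of word+word
"putput" contains "tup"? No
Is rotation = No


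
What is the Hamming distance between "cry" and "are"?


Comparing character by character (same length = 3):
  Pos 0: 'c' vs 'a' !=
  Pos 1: 'r' vs 'r' =
  Pos 2: 'y' vs 'e' !=
Hamming distance = 2


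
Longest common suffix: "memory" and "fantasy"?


Word 1: "memory"
Word 2: "fantasy"
Comparing from end:
  Pos -1: 'y' == 'y'
  Pos -2: 'r' != 's' (stop)
LCS = "y" (length 1)


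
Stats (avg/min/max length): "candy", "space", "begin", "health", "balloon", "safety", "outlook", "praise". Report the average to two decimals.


Lengths: "candy"=5, "space"=5, "begin"=5, "health"=6, "balloon"=7, "safety"=6, "outlook"=7, "praise"=6
Sum = 47, Count = 8
Average = 47/8 = 5.88
= avg=5.88, min=5, max=7


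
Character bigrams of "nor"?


Word: "nor" (length 3)
Number of bigrams = 3 - 2 + 1 = 2
  Position 0: "no"
  Position 1: "or"
Bigrams = "no", "or"


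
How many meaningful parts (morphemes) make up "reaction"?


Word: "reaction"
Morphemes: re- + act + -ion
Each morpheme carries meaning
= 3 morphemes


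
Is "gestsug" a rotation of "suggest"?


Word: "suggest", Candidate: "gestsug"
Method: check if candidate is substring of word+word
"suggestsuggest" contains "gestsug"? Yes
Is rotation = Yes


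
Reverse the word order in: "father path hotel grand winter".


Original: "father path hotel grand winter"
Words (1..n): father | path | hotel | grand | winter
Reversed (n..1): winter | grand | hotel | path | father
Result = "winter grand hotel path father"


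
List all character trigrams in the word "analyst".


Word: "analyst" (length 7)
Number of trigrams = 7 - 3 + 1 = 5
  Position 0: "ana"
  Position 1: "nal"
  Position 2: "aly"
  Position 3: "lys"
  Position 4: "yst"
Trigrams = "ana", "nal", "aly", "lys", "yst"


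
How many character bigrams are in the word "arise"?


Word: "arise" (length 5)
Number of 2-grams = length - 2 + 1 = 5 - 2 + 1
= 4


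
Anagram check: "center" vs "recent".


Word 1: "center" → sorted: ceenrt
Word 2: "recent" → sorted: ceenrt
Same letters? ceenrt == ceenrt
Anagram = Yes


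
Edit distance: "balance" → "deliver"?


Word 1: "balance" (length 7)
Word 2: "deliver" (length 7)
One optimal edit sequence (insert/delete/substitute each cost 1):
  1. substitute 'b' -> 'd'  (+1)
  2. substitute 'a' -> 'e'  (+1)
  3. keep 'l'
  4. substitute 'a' -> 'i'  (+1)
  5. substitute 'n' -> 'v'  (+1)
  6. substitute 'c' -> 'e'  (+1)
  7. substitute 'e' -> 'r'  (+1)
Total edit operations: 6
Edit distance = 6


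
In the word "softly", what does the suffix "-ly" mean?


Suffix: -ly
Example: softly = soft + -ly
Meaning = in a manner


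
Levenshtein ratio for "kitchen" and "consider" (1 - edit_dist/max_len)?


Word 1: "kitchen" (length 7)
Word 2: "consider" (length 8)
One optimal edit sequence:
  1. insert 'c'  (+1)
  2. substitute 'k' -> 'o'  (+1)
  3. substitute 'i' -> 'n'  (+1)
  4. substitute 't' -> 's'  (+1)
  5. substitute 'c' -> 'i'  (+1)
  6. substitute 'h' -> 'd'  (+1)
  7. keep 'e'
  8. substitute 'n' -> 'r'  (+1)
Edit distance = 7
Max length = max(7, 8) = 8
Similarity = 1 - 7/8
= 0.1250


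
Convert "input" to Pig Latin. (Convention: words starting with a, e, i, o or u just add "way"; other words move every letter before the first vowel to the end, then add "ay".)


Word: "input"
Starts with vowel → add 'way'
Pig Latin = "inputway"


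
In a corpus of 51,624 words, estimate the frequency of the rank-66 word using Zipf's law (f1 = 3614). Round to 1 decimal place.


Zipf's law: f(r) = f(1) / r
f(1) = 3614
f(66) = 3614 / 66
= 54.8 occurrences


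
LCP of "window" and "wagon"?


Word 1: "window"
Word 2: "wagon"
Comparing from start:
  Pos 0: 'w' == 'w'
  Pos 1: 'i' != 'a' (stop)
LCP = "w" (length 1)
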